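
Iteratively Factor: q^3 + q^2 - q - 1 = (q + 1)*(q^2 - 1) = (q - 1)*(q + 1)*(q + 1)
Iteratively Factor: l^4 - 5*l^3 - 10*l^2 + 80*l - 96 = (l + 4)*(l^3 - 9*l^2 + 26*l - 24) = (l - 2)*(l + 4)*(l^2 - 7*l + 12) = (l - 4)*(l - 2)*(l + 4)*(l - 3)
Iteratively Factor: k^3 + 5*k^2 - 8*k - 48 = (k - 3)*(k^2 + 8*k + 16) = (k - 3)*(k + 4)*(k + 4)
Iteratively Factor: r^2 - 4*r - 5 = (r - 5)*(r + 1)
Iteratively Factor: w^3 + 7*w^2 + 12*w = (w + 3)*(w^2 + 4*w) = (w + 3)*(w + 4)*(w)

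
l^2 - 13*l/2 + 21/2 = (l - 7/2)*(l - 3)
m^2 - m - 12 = (m - 4)*(m + 3)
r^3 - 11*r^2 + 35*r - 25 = (r - 5)^2*(r - 1)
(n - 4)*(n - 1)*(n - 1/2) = n^3 - 11*n^2/2 + 13*n/2 - 2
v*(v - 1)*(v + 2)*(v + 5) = v^4 + 6*v^3 + 3*v^2 - 10*v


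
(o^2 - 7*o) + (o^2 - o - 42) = 2*o^2 - 8*o - 42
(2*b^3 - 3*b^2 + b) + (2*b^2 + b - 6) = 2*b^3 - b^2 + 2*b - 6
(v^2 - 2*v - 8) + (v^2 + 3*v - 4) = 2*v^2 + v - 12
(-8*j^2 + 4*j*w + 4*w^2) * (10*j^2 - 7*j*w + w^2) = -80*j^4 + 96*j^3*w + 4*j^2*w^2 - 24*j*w^3 + 4*w^4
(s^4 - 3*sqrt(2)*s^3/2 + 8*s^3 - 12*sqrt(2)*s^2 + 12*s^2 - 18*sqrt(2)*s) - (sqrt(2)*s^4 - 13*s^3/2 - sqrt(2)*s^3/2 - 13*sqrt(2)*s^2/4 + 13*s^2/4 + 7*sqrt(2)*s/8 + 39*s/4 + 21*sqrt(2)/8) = -sqrt(2)*s^4 + s^4 - sqrt(2)*s^3 + 29*s^3/2 - 35*sqrt(2)*s^2/4 + 35*s^2/4 - 151*sqrt(2)*s/8 - 39*s/4 - 21*sqrt(2)/8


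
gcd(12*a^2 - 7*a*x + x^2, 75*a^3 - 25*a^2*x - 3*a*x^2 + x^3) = -3*a + x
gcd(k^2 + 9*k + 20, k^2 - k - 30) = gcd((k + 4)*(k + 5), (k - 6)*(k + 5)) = k + 5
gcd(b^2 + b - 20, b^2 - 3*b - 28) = 1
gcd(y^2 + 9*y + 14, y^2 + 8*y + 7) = y + 7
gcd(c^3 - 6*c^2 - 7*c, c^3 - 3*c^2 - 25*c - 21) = c^2 - 6*c - 7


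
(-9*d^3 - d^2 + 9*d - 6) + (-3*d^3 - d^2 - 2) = -12*d^3 - 2*d^2 + 9*d - 8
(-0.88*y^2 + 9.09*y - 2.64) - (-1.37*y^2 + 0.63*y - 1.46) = 0.49*y^2 + 8.46*y - 1.18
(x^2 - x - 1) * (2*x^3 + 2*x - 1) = 2*x^5 - 2*x^4 - 3*x^2 - x + 1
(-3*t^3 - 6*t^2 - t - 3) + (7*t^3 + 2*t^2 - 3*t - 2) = 4*t^3 - 4*t^2 - 4*t - 5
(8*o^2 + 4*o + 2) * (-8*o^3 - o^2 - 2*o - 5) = -64*o^5 - 40*o^4 - 36*o^3 - 50*o^2 - 24*o - 10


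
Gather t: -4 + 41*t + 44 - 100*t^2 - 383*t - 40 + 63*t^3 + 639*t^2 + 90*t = 63*t^3 + 539*t^2 - 252*t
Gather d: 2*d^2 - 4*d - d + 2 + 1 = 2*d^2 - 5*d + 3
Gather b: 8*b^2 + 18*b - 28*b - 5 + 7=8*b^2 - 10*b + 2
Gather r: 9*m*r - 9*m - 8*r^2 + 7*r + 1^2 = -9*m - 8*r^2 + r*(9*m + 7) + 1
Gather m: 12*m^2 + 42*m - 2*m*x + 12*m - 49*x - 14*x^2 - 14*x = 12*m^2 + m*(54 - 2*x) - 14*x^2 - 63*x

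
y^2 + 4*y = y*(y + 4)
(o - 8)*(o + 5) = o^2 - 3*o - 40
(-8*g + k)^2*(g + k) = 64*g^3 + 48*g^2*k - 15*g*k^2 + k^3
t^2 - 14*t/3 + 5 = (t - 3)*(t - 5/3)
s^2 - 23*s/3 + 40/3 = (s - 5)*(s - 8/3)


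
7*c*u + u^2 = u*(7*c + u)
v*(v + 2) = v^2 + 2*v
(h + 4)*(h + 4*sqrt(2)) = h^2 + 4*h + 4*sqrt(2)*h + 16*sqrt(2)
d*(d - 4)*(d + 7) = d^3 + 3*d^2 - 28*d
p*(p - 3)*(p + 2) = p^3 - p^2 - 6*p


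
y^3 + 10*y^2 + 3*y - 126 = (y - 3)*(y + 6)*(y + 7)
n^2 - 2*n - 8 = (n - 4)*(n + 2)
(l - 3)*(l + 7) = l^2 + 4*l - 21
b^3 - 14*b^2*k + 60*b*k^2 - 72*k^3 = (b - 6*k)^2*(b - 2*k)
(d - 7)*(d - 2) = d^2 - 9*d + 14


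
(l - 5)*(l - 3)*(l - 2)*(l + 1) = l^4 - 9*l^3 + 21*l^2 + l - 30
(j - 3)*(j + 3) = j^2 - 9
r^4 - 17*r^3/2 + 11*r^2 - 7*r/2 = r*(r - 7)*(r - 1)*(r - 1/2)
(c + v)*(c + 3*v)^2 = c^3 + 7*c^2*v + 15*c*v^2 + 9*v^3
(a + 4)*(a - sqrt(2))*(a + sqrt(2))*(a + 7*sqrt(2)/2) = a^4 + 4*a^3 + 7*sqrt(2)*a^3/2 - 2*a^2 + 14*sqrt(2)*a^2 - 7*sqrt(2)*a - 8*a - 28*sqrt(2)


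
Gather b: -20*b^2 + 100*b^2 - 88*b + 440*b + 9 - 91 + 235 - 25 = 80*b^2 + 352*b + 128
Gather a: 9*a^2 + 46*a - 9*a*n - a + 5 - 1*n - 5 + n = 9*a^2 + a*(45 - 9*n)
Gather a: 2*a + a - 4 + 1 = 3*a - 3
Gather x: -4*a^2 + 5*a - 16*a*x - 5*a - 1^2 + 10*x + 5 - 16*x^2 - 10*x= -4*a^2 - 16*a*x - 16*x^2 + 4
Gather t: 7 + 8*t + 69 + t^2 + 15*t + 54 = t^2 + 23*t + 130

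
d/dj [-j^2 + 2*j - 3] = 2 - 2*j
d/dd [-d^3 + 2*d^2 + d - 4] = -3*d^2 + 4*d + 1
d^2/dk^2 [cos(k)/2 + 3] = -cos(k)/2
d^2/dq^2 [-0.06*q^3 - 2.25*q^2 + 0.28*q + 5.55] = -0.36*q - 4.5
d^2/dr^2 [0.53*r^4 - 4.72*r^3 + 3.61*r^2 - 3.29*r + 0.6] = 6.36*r^2 - 28.32*r + 7.22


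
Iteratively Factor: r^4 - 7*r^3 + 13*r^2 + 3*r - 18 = (r - 3)*(r^3 - 4*r^2 + r + 6) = (r - 3)^2*(r^2 - r - 2) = (r - 3)^2*(r - 2)*(r + 1)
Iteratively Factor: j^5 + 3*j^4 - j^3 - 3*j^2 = (j + 1)*(j^4 + 2*j^3 - 3*j^2) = j*(j + 1)*(j^3 + 2*j^2 - 3*j) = j*(j + 1)*(j + 3)*(j^2 - j) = j^2*(j + 1)*(j + 3)*(j - 1)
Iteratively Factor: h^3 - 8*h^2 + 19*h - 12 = (h - 4)*(h^2 - 4*h + 3) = (h - 4)*(h - 3)*(h - 1)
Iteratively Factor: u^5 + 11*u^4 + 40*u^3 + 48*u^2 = (u + 4)*(u^4 + 7*u^3 + 12*u^2) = u*(u + 4)*(u^3 + 7*u^2 + 12*u) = u^2*(u + 4)*(u^2 + 7*u + 12) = u^2*(u + 4)^2*(u + 3)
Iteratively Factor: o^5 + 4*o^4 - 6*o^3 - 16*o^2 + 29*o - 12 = (o - 1)*(o^4 + 5*o^3 - o^2 - 17*o + 12) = (o - 1)*(o + 4)*(o^3 + o^2 - 5*o + 3) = (o - 1)^2*(o + 4)*(o^2 + 2*o - 3) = (o - 1)^3*(o + 4)*(o + 3)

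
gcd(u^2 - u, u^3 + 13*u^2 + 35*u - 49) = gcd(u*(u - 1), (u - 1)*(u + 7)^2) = u - 1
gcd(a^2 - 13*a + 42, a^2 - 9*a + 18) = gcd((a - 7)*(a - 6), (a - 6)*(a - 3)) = a - 6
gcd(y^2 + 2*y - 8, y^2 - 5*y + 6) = y - 2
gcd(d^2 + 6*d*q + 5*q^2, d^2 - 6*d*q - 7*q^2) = d + q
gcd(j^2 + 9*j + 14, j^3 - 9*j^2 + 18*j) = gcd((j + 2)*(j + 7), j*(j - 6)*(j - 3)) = 1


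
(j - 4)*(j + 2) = j^2 - 2*j - 8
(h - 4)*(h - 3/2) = h^2 - 11*h/2 + 6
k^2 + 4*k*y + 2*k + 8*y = (k + 2)*(k + 4*y)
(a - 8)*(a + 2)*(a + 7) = a^3 + a^2 - 58*a - 112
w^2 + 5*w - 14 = (w - 2)*(w + 7)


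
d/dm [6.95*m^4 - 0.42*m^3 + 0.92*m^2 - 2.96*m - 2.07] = 27.8*m^3 - 1.26*m^2 + 1.84*m - 2.96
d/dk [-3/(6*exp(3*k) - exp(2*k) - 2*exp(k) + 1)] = 6*(9*exp(2*k) - exp(k) - 1)*exp(k)/(6*exp(3*k) - exp(2*k) - 2*exp(k) + 1)^2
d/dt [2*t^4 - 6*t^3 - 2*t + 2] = 8*t^3 - 18*t^2 - 2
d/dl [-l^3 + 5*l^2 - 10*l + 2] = -3*l^2 + 10*l - 10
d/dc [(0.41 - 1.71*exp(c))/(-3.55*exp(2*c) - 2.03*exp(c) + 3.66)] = (-6.0705*exp(2*c) + 2.911*exp(c) - 5.4263)*exp(c)/(12.6025*exp(4*c) + 14.413*exp(3*c) - 21.8651*exp(2*c) - 14.8596*exp(c) + 13.3956)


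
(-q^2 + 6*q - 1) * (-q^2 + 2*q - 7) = q^4 - 8*q^3 + 20*q^2 - 44*q + 7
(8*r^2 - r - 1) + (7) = 8*r^2 - r + 6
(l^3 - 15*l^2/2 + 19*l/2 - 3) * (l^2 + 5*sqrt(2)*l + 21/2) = l^5 - 15*l^4/2 + 5*sqrt(2)*l^4 - 75*sqrt(2)*l^3/2 + 20*l^3 - 327*l^2/4 + 95*sqrt(2)*l^2/2 - 15*sqrt(2)*l + 399*l/4 - 63/2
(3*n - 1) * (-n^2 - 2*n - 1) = -3*n^3 - 5*n^2 - n + 1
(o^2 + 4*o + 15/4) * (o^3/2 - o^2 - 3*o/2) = o^5/2 + o^4 - 29*o^3/8 - 39*o^2/4 - 45*o/8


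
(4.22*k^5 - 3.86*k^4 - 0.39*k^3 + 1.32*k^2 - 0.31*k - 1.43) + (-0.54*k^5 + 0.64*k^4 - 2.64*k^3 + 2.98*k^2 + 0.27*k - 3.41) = 3.68*k^5 - 3.22*k^4 - 3.03*k^3 + 4.3*k^2 - 0.04*k - 4.84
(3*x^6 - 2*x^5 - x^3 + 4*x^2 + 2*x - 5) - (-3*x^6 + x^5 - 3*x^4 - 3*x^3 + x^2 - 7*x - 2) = 6*x^6 - 3*x^5 + 3*x^4 + 2*x^3 + 3*x^2 + 9*x - 3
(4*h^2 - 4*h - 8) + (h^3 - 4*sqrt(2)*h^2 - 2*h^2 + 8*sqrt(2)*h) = h^3 - 4*sqrt(2)*h^2 + 2*h^2 - 4*h + 8*sqrt(2)*h - 8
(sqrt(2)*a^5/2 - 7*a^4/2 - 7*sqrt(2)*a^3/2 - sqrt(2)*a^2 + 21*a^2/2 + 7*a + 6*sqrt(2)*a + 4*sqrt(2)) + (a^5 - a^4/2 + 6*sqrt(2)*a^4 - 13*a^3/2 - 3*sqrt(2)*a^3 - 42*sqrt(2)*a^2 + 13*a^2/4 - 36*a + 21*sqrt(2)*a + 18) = sqrt(2)*a^5/2 + a^5 - 4*a^4 + 6*sqrt(2)*a^4 - 13*sqrt(2)*a^3/2 - 13*a^3/2 - 43*sqrt(2)*a^2 + 55*a^2/4 - 29*a + 27*sqrt(2)*a + 4*sqrt(2) + 18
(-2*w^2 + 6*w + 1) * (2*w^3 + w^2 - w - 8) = -4*w^5 + 10*w^4 + 10*w^3 + 11*w^2 - 49*w - 8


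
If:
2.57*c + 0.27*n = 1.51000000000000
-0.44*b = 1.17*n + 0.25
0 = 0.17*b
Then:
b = 0.00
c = 0.61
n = -0.21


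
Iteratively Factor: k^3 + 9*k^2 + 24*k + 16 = (k + 4)*(k^2 + 5*k + 4) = (k + 1)*(k + 4)*(k + 4)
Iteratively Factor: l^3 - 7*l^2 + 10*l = (l - 2)*(l^2 - 5*l) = l*(l - 2)*(l - 5)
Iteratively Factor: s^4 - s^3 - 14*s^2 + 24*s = (s - 2)*(s^3 + s^2 - 12*s) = s*(s - 2)*(s^2 + s - 12) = s*(s - 2)*(s + 4)*(s - 3)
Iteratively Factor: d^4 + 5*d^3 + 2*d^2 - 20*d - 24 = (d + 2)*(d^3 + 3*d^2 - 4*d - 12) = (d - 2)*(d + 2)*(d^2 + 5*d + 6) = (d - 2)*(d + 2)^2*(d + 3)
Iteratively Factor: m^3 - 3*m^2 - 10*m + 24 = (m + 3)*(m^2 - 6*m + 8) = (m - 4)*(m + 3)*(m - 2)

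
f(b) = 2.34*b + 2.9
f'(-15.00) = 2.34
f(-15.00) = -32.20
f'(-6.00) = 2.34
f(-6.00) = -11.14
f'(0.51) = 2.34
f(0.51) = 4.09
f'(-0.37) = 2.34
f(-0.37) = 2.03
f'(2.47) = 2.34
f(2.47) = 8.68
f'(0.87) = 2.34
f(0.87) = 4.94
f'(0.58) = 2.34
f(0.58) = 4.26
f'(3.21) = 2.34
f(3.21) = 10.41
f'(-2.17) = 2.34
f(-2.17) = -2.18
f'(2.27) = 2.34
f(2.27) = 8.21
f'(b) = 2.34000000000000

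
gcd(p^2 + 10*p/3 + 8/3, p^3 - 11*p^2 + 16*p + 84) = p + 2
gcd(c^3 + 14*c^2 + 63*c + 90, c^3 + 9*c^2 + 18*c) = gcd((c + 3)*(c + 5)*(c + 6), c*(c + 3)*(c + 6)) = c^2 + 9*c + 18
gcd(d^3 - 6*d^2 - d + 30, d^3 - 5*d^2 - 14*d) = d + 2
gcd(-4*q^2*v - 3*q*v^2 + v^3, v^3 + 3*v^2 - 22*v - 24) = 1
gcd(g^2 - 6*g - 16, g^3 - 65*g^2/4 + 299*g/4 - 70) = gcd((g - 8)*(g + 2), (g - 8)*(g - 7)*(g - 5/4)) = g - 8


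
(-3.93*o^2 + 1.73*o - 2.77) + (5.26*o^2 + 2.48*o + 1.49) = 1.33*o^2 + 4.21*o - 1.28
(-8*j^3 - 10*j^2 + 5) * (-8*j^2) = 64*j^5 + 80*j^4 - 40*j^2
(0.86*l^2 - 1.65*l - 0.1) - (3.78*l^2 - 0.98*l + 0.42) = -2.92*l^2 - 0.67*l - 0.52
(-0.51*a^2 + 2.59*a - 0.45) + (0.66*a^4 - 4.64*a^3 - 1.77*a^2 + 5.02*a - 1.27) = 0.66*a^4 - 4.64*a^3 - 2.28*a^2 + 7.61*a - 1.72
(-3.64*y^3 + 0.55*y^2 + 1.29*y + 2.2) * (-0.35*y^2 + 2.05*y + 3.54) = 1.274*y^5 - 7.6545*y^4 - 12.2096*y^3 + 3.8215*y^2 + 9.0766*y + 7.788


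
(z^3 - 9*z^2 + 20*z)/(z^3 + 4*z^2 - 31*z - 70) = z*(z - 4)/(z^2 + 9*z + 14)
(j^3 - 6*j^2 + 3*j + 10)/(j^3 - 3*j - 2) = (j - 5)/(j + 1)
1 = 1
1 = 1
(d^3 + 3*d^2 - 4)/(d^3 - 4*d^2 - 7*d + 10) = (d + 2)/(d - 5)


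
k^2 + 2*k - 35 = (k - 5)*(k + 7)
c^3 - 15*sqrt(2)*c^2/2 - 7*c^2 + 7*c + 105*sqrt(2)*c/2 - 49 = (c - 7)*(c - 7*sqrt(2))*(c - sqrt(2)/2)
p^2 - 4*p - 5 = (p - 5)*(p + 1)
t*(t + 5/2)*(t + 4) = t^3 + 13*t^2/2 + 10*t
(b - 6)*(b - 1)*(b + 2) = b^3 - 5*b^2 - 8*b + 12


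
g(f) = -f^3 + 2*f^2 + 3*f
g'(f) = -3*f^2 + 4*f + 3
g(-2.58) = 22.75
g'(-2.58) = -27.29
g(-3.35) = 49.99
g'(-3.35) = -44.07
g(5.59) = -95.41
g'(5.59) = -68.38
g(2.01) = 5.99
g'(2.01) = -1.08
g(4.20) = -26.21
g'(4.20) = -33.12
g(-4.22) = 98.11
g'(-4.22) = -67.31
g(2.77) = 2.40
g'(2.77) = -8.94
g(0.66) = 2.56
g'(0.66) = 4.33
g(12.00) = -1404.00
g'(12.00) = -381.00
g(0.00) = 0.00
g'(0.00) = 3.00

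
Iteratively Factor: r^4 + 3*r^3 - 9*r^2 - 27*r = (r)*(r^3 + 3*r^2 - 9*r - 27) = r*(r + 3)*(r^2 - 9) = r*(r + 3)^2*(r - 3)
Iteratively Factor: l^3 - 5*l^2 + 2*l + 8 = (l - 4)*(l^2 - l - 2) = (l - 4)*(l - 2)*(l + 1)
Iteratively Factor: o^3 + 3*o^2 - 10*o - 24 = (o + 2)*(o^2 + o - 12) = (o + 2)*(o + 4)*(o - 3)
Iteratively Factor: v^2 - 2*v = (v - 2)*(v)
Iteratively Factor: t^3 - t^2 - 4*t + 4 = (t + 2)*(t^2 - 3*t + 2) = (t - 2)*(t + 2)*(t - 1)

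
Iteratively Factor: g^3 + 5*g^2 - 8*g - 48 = (g + 4)*(g^2 + g - 12) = (g + 4)^2*(g - 3)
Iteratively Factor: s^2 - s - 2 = (s - 2)*(s + 1)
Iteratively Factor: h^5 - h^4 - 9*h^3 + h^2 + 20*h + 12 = (h + 1)*(h^4 - 2*h^3 - 7*h^2 + 8*h + 12) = (h - 3)*(h + 1)*(h^3 + h^2 - 4*h - 4) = (h - 3)*(h - 2)*(h + 1)*(h^2 + 3*h + 2) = (h - 3)*(h - 2)*(h + 1)*(h + 2)*(h + 1)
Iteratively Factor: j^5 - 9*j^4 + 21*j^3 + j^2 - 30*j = (j)*(j^4 - 9*j^3 + 21*j^2 + j - 30) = j*(j - 5)*(j^3 - 4*j^2 + j + 6) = j*(j - 5)*(j - 2)*(j^2 - 2*j - 3) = j*(j - 5)*(j - 3)*(j - 2)*(j + 1)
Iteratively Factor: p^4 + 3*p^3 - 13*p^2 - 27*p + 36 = (p - 3)*(p^3 + 6*p^2 + 5*p - 12) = (p - 3)*(p + 3)*(p^2 + 3*p - 4) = (p - 3)*(p + 3)*(p + 4)*(p - 1)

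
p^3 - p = p*(p - 1)*(p + 1)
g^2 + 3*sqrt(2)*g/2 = g*(g + 3*sqrt(2)/2)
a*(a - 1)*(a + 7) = a^3 + 6*a^2 - 7*a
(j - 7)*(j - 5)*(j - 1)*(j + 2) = j^4 - 11*j^3 + 21*j^2 + 59*j - 70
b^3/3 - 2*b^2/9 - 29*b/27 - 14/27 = (b/3 + 1/3)*(b - 7/3)*(b + 2/3)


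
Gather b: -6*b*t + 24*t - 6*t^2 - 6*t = -6*b*t - 6*t^2 + 18*t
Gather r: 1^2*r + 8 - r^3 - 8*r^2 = -r^3 - 8*r^2 + r + 8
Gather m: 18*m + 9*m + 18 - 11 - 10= 27*m - 3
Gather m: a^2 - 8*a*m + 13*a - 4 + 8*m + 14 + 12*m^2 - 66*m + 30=a^2 + 13*a + 12*m^2 + m*(-8*a - 58) + 40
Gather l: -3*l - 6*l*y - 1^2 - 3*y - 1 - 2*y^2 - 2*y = l*(-6*y - 3) - 2*y^2 - 5*y - 2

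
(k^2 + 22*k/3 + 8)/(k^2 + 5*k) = (k^2 + 22*k/3 + 8)/(k*(k + 5))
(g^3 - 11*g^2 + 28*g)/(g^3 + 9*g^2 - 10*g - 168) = g*(g - 7)/(g^2 + 13*g + 42)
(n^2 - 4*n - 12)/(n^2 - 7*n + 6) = (n + 2)/(n - 1)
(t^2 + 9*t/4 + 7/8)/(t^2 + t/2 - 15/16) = 2*(8*t^2 + 18*t + 7)/(16*t^2 + 8*t - 15)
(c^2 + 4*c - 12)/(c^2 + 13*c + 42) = (c - 2)/(c + 7)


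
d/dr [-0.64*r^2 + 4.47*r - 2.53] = 4.47 - 1.28*r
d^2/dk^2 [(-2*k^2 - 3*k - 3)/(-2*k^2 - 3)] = (24*k^3 - 108*k)/(8*k^6 + 36*k^4 + 54*k^2 + 27)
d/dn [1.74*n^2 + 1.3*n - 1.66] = 3.48*n + 1.3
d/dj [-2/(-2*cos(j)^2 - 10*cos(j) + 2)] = (2*cos(j) + 5)*sin(j)/(-sin(j)^2 + 5*cos(j))^2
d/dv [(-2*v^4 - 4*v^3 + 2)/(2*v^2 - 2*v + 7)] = 4*(-2*v^5 + v^4 - 10*v^3 - 21*v^2 - 2*v + 1)/(4*v^4 - 8*v^3 + 32*v^2 - 28*v + 49)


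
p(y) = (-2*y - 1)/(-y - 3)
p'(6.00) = 0.06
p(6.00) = 1.44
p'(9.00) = 0.03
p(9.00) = 1.58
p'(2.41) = 0.17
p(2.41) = 1.08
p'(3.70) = 0.11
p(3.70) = 1.25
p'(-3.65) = 11.83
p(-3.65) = 9.69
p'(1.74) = 0.22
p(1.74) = 0.95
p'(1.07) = 0.30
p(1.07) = 0.77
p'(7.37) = 0.05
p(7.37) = 1.52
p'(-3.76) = 8.66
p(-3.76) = 8.58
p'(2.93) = 0.14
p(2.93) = 1.16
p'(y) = (-2*y - 1)/(-y - 3)^2 - 2/(-y - 3)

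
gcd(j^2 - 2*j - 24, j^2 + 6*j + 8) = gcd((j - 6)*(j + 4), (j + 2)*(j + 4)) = j + 4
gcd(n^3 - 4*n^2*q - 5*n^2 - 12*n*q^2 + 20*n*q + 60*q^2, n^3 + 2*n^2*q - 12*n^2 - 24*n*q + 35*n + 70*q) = n^2 + 2*n*q - 5*n - 10*q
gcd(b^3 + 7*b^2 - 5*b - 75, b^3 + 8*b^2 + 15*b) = b + 5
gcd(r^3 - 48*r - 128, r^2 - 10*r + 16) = r - 8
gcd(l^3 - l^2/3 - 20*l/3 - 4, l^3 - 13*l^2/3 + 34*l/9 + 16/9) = 1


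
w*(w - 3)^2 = w^3 - 6*w^2 + 9*w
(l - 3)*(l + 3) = l^2 - 9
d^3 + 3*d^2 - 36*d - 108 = (d - 6)*(d + 3)*(d + 6)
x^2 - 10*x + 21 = (x - 7)*(x - 3)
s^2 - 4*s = s*(s - 4)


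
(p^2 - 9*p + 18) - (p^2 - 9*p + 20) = -2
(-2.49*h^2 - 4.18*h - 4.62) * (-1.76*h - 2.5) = 4.3824*h^3 + 13.5818*h^2 + 18.5812*h + 11.55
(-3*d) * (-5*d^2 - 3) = 15*d^3 + 9*d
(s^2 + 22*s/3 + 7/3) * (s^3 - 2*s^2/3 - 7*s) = s^5 + 20*s^4/3 - 86*s^3/9 - 476*s^2/9 - 49*s/3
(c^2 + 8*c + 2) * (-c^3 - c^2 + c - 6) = -c^5 - 9*c^4 - 9*c^3 - 46*c - 12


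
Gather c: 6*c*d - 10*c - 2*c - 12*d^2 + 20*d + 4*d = c*(6*d - 12) - 12*d^2 + 24*d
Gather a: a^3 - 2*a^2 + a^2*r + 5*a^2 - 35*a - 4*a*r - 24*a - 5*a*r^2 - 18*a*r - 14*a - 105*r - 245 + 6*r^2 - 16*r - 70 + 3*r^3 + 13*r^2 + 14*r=a^3 + a^2*(r + 3) + a*(-5*r^2 - 22*r - 73) + 3*r^3 + 19*r^2 - 107*r - 315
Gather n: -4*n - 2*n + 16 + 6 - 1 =21 - 6*n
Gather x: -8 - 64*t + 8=-64*t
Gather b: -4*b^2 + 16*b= -4*b^2 + 16*b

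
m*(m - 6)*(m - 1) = m^3 - 7*m^2 + 6*m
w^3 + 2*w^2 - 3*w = w*(w - 1)*(w + 3)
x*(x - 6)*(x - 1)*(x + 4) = x^4 - 3*x^3 - 22*x^2 + 24*x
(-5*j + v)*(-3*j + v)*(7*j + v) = 105*j^3 - 41*j^2*v - j*v^2 + v^3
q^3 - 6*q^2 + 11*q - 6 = (q - 3)*(q - 2)*(q - 1)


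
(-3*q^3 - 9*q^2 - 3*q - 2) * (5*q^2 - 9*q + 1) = -15*q^5 - 18*q^4 + 63*q^3 + 8*q^2 + 15*q - 2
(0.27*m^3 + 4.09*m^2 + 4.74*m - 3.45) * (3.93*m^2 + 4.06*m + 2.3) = 1.0611*m^5 + 17.1699*m^4 + 35.8546*m^3 + 15.0929*m^2 - 3.105*m - 7.935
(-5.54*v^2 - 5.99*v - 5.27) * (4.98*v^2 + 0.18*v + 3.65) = -27.5892*v^4 - 30.8274*v^3 - 47.5438*v^2 - 22.8121*v - 19.2355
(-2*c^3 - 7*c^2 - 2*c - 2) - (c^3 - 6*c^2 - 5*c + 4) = -3*c^3 - c^2 + 3*c - 6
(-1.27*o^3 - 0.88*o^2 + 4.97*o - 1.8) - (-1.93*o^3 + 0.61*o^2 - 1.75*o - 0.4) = 0.66*o^3 - 1.49*o^2 + 6.72*o - 1.4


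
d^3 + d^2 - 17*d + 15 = (d - 3)*(d - 1)*(d + 5)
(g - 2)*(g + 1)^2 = g^3 - 3*g - 2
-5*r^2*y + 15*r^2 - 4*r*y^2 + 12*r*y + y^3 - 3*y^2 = (-5*r + y)*(r + y)*(y - 3)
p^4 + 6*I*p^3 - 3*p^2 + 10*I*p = p*(p - I)*(p + 2*I)*(p + 5*I)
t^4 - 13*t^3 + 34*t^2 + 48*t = t*(t - 8)*(t - 6)*(t + 1)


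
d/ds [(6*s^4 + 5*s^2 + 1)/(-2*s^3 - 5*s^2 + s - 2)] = (-12*s^6 - 60*s^5 + 28*s^4 - 48*s^3 + 11*s^2 - 10*s - 1)/(4*s^6 + 20*s^5 + 21*s^4 - 2*s^3 + 21*s^2 - 4*s + 4)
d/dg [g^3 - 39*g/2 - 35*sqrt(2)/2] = 3*g^2 - 39/2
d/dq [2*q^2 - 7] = 4*q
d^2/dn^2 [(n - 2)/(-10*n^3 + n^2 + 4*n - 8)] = 2*(-4*(n - 2)*(-15*n^2 + n + 2)^2 + (30*n^2 - 2*n + (n - 2)*(30*n - 1) - 4)*(10*n^3 - n^2 - 4*n + 8))/(10*n^3 - n^2 - 4*n + 8)^3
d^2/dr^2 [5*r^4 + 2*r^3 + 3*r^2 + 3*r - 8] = 60*r^2 + 12*r + 6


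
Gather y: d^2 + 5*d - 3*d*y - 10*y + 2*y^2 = d^2 + 5*d + 2*y^2 + y*(-3*d - 10)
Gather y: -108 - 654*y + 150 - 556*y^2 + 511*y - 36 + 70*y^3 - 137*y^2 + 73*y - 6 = 70*y^3 - 693*y^2 - 70*y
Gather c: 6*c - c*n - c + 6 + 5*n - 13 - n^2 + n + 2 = c*(5 - n) - n^2 + 6*n - 5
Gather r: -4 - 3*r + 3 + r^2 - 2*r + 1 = r^2 - 5*r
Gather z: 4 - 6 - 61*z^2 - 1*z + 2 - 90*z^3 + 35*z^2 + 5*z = -90*z^3 - 26*z^2 + 4*z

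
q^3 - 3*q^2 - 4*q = q*(q - 4)*(q + 1)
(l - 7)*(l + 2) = l^2 - 5*l - 14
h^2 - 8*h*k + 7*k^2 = (h - 7*k)*(h - k)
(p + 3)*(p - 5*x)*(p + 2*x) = p^3 - 3*p^2*x + 3*p^2 - 10*p*x^2 - 9*p*x - 30*x^2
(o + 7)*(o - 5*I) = o^2 + 7*o - 5*I*o - 35*I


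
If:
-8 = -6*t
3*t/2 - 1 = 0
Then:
No Solution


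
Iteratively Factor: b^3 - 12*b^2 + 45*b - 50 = (b - 5)*(b^2 - 7*b + 10) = (b - 5)*(b - 2)*(b - 5)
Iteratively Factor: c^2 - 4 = (c - 2)*(c + 2)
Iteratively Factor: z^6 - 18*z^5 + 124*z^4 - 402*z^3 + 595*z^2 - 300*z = (z - 1)*(z^5 - 17*z^4 + 107*z^3 - 295*z^2 + 300*z) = (z - 5)*(z - 1)*(z^4 - 12*z^3 + 47*z^2 - 60*z) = (z - 5)*(z - 4)*(z - 1)*(z^3 - 8*z^2 + 15*z) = (z - 5)^2*(z - 4)*(z - 1)*(z^2 - 3*z) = (z - 5)^2*(z - 4)*(z - 3)*(z - 1)*(z)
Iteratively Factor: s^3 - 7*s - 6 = (s + 2)*(s^2 - 2*s - 3) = (s + 1)*(s + 2)*(s - 3)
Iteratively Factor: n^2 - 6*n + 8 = (n - 4)*(n - 2)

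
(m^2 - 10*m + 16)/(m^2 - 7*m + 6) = (m^2 - 10*m + 16)/(m^2 - 7*m + 6)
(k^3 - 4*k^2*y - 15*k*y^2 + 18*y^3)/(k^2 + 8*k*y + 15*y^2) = (k^2 - 7*k*y + 6*y^2)/(k + 5*y)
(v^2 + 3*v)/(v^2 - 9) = v/(v - 3)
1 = 1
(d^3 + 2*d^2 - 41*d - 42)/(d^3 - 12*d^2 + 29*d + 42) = (d + 7)/(d - 7)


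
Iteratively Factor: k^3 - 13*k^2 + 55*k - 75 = (k - 5)*(k^2 - 8*k + 15) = (k - 5)^2*(k - 3)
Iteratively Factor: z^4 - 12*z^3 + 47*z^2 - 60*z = (z - 5)*(z^3 - 7*z^2 + 12*z) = (z - 5)*(z - 4)*(z^2 - 3*z) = z*(z - 5)*(z - 4)*(z - 3)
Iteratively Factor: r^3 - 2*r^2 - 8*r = (r - 4)*(r^2 + 2*r) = r*(r - 4)*(r + 2)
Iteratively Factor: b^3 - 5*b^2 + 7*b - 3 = (b - 1)*(b^2 - 4*b + 3) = (b - 1)^2*(b - 3)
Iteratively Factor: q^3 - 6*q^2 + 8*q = (q - 2)*(q^2 - 4*q) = q*(q - 2)*(q - 4)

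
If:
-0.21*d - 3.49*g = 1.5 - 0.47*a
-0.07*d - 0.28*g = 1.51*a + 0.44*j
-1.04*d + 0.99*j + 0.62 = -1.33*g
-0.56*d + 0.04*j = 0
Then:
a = 0.10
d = -0.01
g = -0.42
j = -0.07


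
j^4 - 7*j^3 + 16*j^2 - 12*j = j*(j - 3)*(j - 2)^2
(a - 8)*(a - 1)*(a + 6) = a^3 - 3*a^2 - 46*a + 48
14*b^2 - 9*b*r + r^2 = (-7*b + r)*(-2*b + r)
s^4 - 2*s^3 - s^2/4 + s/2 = s*(s - 2)*(s - 1/2)*(s + 1/2)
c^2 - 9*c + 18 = (c - 6)*(c - 3)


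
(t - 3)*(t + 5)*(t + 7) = t^3 + 9*t^2 - t - 105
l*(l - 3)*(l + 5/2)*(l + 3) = l^4 + 5*l^3/2 - 9*l^2 - 45*l/2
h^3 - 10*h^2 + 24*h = h*(h - 6)*(h - 4)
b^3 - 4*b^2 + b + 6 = (b - 3)*(b - 2)*(b + 1)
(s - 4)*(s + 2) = s^2 - 2*s - 8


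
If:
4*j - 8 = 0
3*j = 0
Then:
No Solution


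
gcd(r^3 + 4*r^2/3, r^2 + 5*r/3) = r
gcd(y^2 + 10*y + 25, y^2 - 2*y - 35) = y + 5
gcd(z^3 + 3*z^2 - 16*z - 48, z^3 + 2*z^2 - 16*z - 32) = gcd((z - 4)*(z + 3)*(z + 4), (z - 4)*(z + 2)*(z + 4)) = z^2 - 16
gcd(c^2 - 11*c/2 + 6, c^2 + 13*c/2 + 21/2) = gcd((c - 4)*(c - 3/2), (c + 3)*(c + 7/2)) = 1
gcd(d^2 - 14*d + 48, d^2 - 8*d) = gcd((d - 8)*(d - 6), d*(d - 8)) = d - 8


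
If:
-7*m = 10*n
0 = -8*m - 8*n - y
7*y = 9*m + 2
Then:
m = -10/129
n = 7/129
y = 8/43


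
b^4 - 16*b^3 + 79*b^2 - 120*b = b*(b - 8)*(b - 5)*(b - 3)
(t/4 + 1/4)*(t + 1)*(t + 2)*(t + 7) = t^4/4 + 11*t^3/4 + 33*t^2/4 + 37*t/4 + 7/2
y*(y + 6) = y^2 + 6*y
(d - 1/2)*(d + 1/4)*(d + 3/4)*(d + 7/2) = d^4 + 4*d^3 + 23*d^2/16 - 19*d/16 - 21/64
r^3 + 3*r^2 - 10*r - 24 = (r - 3)*(r + 2)*(r + 4)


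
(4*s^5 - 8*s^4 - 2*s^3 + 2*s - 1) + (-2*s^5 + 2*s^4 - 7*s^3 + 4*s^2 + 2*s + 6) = 2*s^5 - 6*s^4 - 9*s^3 + 4*s^2 + 4*s + 5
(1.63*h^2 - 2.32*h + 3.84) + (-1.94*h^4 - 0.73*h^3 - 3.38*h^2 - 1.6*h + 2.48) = -1.94*h^4 - 0.73*h^3 - 1.75*h^2 - 3.92*h + 6.32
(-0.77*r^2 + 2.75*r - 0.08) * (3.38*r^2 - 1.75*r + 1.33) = -2.6026*r^4 + 10.6425*r^3 - 6.107*r^2 + 3.7975*r - 0.1064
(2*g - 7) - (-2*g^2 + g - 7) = 2*g^2 + g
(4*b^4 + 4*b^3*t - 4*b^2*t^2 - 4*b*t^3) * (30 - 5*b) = -20*b^5 - 20*b^4*t + 120*b^4 + 20*b^3*t^2 + 120*b^3*t + 20*b^2*t^3 - 120*b^2*t^2 - 120*b*t^3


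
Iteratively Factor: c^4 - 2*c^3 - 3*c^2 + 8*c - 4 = (c - 1)*(c^3 - c^2 - 4*c + 4) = (c - 2)*(c - 1)*(c^2 + c - 2) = (c - 2)*(c - 1)*(c + 2)*(c - 1)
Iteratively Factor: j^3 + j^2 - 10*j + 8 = (j - 1)*(j^2 + 2*j - 8) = (j - 2)*(j - 1)*(j + 4)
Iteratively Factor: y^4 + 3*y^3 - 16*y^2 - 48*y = (y)*(y^3 + 3*y^2 - 16*y - 48) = y*(y + 4)*(y^2 - y - 12) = y*(y - 4)*(y + 4)*(y + 3)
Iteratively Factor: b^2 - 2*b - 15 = (b + 3)*(b - 5)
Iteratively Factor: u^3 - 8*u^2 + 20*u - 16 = (u - 2)*(u^2 - 6*u + 8) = (u - 2)^2*(u - 4)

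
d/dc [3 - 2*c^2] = -4*c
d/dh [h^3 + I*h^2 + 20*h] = 3*h^2 + 2*I*h + 20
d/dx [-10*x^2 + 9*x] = 9 - 20*x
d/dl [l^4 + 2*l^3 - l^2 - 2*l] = 4*l^3 + 6*l^2 - 2*l - 2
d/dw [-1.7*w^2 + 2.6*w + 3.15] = 2.6 - 3.4*w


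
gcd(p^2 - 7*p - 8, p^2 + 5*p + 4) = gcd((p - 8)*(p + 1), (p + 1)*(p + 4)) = p + 1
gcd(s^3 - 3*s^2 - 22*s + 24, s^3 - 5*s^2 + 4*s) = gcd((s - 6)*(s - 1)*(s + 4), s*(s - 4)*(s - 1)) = s - 1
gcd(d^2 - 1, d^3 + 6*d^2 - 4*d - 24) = 1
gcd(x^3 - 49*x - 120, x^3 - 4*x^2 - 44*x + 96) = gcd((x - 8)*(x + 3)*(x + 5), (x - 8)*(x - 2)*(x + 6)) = x - 8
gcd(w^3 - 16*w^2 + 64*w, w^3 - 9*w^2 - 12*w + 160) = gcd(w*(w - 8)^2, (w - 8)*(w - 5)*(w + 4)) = w - 8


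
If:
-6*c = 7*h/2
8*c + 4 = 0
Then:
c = -1/2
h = 6/7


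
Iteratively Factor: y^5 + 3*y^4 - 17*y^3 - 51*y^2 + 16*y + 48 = (y + 3)*(y^4 - 17*y^2 + 16) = (y + 1)*(y + 3)*(y^3 - y^2 - 16*y + 16) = (y - 4)*(y + 1)*(y + 3)*(y^2 + 3*y - 4) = (y - 4)*(y + 1)*(y + 3)*(y + 4)*(y - 1)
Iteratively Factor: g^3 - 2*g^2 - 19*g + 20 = (g + 4)*(g^2 - 6*g + 5) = (g - 5)*(g + 4)*(g - 1)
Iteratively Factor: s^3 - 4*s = (s)*(s^2 - 4) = s*(s - 2)*(s + 2)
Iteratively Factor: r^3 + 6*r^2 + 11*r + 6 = (r + 2)*(r^2 + 4*r + 3) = (r + 2)*(r + 3)*(r + 1)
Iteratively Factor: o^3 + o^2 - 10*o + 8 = (o + 4)*(o^2 - 3*o + 2) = (o - 2)*(o + 4)*(o - 1)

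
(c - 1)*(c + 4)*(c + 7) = c^3 + 10*c^2 + 17*c - 28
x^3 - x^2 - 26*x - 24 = (x - 6)*(x + 1)*(x + 4)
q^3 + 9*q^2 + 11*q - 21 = (q - 1)*(q + 3)*(q + 7)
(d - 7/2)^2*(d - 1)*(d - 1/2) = d^4 - 17*d^3/2 + 93*d^2/4 - 175*d/8 + 49/8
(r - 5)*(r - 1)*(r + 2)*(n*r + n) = n*r^4 - 3*n*r^3 - 11*n*r^2 + 3*n*r + 10*n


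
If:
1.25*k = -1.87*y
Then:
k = -1.496*y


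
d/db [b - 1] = 1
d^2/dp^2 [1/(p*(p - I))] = 2*(p^2 + p*(p - I) + (p - I)^2)/(p^3*(p - I)^3)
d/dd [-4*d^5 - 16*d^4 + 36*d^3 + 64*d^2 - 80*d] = -20*d^4 - 64*d^3 + 108*d^2 + 128*d - 80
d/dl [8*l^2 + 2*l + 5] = 16*l + 2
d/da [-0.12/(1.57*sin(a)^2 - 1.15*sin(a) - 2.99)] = (0.3768*sin(a) - 0.138)*cos(a)/(-1.57*sin(a)^2 + 1.15*sin(a) + 2.99)^2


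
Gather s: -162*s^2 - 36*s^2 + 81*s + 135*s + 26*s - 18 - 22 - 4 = -198*s^2 + 242*s - 44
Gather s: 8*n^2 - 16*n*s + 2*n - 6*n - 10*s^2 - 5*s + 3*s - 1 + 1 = 8*n^2 - 4*n - 10*s^2 + s*(-16*n - 2)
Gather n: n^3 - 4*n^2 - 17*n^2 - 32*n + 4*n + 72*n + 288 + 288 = n^3 - 21*n^2 + 44*n + 576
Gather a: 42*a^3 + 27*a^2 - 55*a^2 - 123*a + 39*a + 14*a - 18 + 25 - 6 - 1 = 42*a^3 - 28*a^2 - 70*a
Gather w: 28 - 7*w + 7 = 35 - 7*w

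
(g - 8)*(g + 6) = g^2 - 2*g - 48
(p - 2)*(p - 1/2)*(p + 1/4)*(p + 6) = p^4 + 15*p^3/4 - 105*p^2/8 + 5*p/2 + 3/2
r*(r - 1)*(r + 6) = r^3 + 5*r^2 - 6*r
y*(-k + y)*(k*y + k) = -k^2*y^2 - k^2*y + k*y^3 + k*y^2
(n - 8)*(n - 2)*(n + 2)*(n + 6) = n^4 - 2*n^3 - 52*n^2 + 8*n + 192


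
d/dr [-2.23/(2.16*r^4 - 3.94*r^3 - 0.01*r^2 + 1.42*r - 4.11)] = (19.2672*r^3 - 26.3586*r^2 - 0.0446*r + 3.1666)/(-2.16*r^4 + 3.94*r^3 + 0.01*r^2 - 1.42*r + 4.11)^2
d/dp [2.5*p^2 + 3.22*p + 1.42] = 5.0*p + 3.22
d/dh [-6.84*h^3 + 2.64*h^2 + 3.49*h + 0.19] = -20.52*h^2 + 5.28*h + 3.49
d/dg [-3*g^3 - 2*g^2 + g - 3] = -9*g^2 - 4*g + 1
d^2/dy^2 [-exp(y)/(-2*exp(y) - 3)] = (9 - 6*exp(y))*exp(y)/(8*exp(3*y) + 36*exp(2*y) + 54*exp(y) + 27)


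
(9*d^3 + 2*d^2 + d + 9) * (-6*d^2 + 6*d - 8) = -54*d^5 + 42*d^4 - 66*d^3 - 64*d^2 + 46*d - 72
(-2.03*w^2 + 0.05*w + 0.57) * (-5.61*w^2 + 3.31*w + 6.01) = 11.3883*w^4 - 6.9998*w^3 - 15.2325*w^2 + 2.1872*w + 3.4257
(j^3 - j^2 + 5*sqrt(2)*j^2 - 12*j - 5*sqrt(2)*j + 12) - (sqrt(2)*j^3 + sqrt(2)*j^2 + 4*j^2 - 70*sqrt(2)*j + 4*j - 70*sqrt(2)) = -sqrt(2)*j^3 + j^3 - 5*j^2 + 4*sqrt(2)*j^2 - 16*j + 65*sqrt(2)*j + 12 + 70*sqrt(2)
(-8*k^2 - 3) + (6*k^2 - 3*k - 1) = -2*k^2 - 3*k - 4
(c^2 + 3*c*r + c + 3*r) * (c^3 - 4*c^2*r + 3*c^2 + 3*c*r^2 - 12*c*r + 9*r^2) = c^5 - c^4*r + 4*c^4 - 9*c^3*r^2 - 4*c^3*r + 3*c^3 + 9*c^2*r^3 - 36*c^2*r^2 - 3*c^2*r + 36*c*r^3 - 27*c*r^2 + 27*r^3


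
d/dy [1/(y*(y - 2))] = 2*(1 - y)/(y^2*(y^2 - 4*y + 4))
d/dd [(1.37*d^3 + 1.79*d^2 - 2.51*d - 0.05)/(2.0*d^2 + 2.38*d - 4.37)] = (2.74*d^4 + 6.5212*d^3 - 8.6805*d^2 - 15.4446*d + 11.0877)/(4.0*d^4 + 9.52*d^3 - 11.8156*d^2 - 20.8012*d + 19.0969)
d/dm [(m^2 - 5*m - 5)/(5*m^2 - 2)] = (25*m^2 + 46*m + 10)/(25*m^4 - 20*m^2 + 4)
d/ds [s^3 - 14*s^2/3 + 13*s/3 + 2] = 3*s^2 - 28*s/3 + 13/3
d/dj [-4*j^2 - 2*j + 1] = -8*j - 2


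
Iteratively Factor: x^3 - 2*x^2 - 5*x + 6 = (x - 1)*(x^2 - x - 6) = (x - 1)*(x + 2)*(x - 3)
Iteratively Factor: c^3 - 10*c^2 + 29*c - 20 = (c - 5)*(c^2 - 5*c + 4) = (c - 5)*(c - 4)*(c - 1)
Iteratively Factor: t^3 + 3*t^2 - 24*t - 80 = (t - 5)*(t^2 + 8*t + 16) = (t - 5)*(t + 4)*(t + 4)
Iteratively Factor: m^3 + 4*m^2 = (m)*(m^2 + 4*m) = m^2*(m + 4)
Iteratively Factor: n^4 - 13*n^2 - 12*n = (n + 1)*(n^3 - n^2 - 12*n) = n*(n + 1)*(n^2 - n - 12) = n*(n + 1)*(n + 3)*(n - 4)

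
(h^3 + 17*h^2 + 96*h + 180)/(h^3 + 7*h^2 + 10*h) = (h^2 + 12*h + 36)/(h*(h + 2))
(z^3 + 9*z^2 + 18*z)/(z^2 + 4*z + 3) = z*(z + 6)/(z + 1)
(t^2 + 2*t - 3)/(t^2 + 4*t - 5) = (t + 3)/(t + 5)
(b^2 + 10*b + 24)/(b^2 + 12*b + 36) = (b + 4)/(b + 6)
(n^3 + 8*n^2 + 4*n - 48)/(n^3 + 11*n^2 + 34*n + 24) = (n - 2)/(n + 1)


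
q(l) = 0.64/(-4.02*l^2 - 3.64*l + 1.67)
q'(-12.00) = -0.00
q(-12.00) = -0.00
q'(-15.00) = -0.00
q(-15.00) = -0.00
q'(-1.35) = -8.38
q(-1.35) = -0.86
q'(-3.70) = -0.01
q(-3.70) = -0.02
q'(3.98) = 0.00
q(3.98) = -0.01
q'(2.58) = 0.01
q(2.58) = -0.02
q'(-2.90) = -0.03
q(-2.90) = -0.03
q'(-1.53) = -1.18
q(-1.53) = -0.29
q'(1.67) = 0.04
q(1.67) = -0.04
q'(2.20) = 0.02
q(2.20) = -0.02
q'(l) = 0.64*(8.04*l + 3.64)/(-4.02*l^2 - 3.64*l + 1.67)^2 = (5.1456*l + 2.3296)/(4.02*l^2 + 3.64*l - 1.67)^2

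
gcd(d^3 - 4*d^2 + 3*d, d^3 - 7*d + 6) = d - 1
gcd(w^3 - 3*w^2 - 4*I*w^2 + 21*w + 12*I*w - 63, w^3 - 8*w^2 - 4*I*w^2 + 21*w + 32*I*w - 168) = w^2 - 4*I*w + 21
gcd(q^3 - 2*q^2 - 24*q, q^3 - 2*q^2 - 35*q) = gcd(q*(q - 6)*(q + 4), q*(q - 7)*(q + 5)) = q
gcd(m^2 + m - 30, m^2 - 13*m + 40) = m - 5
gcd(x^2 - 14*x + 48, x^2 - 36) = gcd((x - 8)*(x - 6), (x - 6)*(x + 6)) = x - 6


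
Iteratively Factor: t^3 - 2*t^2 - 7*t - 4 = (t + 1)*(t^2 - 3*t - 4) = (t - 4)*(t + 1)*(t + 1)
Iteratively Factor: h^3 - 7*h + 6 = (h - 1)*(h^2 + h - 6) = (h - 2)*(h - 1)*(h + 3)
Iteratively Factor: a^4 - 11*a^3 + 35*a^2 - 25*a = (a - 5)*(a^3 - 6*a^2 + 5*a) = a*(a - 5)*(a^2 - 6*a + 5) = a*(a - 5)*(a - 1)*(a - 5)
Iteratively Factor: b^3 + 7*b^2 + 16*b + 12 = (b + 3)*(b^2 + 4*b + 4) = (b + 2)*(b + 3)*(b + 2)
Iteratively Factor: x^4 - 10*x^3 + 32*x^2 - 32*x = (x - 2)*(x^3 - 8*x^2 + 16*x) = x*(x - 2)*(x^2 - 8*x + 16) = x*(x - 4)*(x - 2)*(x - 4)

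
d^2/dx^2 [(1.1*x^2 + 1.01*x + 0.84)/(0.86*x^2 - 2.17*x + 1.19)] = (5.599632*x^3 - 3.026856*x^2 - 15.607452*x + 14.523306)/(0.636056*x^6 - 4.814796*x^5 + 14.789334*x^4 - 23.542981*x^3 + 20.464311*x^2 - 9.218811*x + 1.685159)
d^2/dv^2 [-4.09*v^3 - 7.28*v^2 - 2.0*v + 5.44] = -24.54*v - 14.56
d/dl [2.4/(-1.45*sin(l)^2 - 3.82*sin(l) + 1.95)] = (6.96*sin(l) + 9.168)*cos(l)/(1.45*sin(l)^2 + 3.82*sin(l) - 1.95)^2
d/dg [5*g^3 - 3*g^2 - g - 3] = 15*g^2 - 6*g - 1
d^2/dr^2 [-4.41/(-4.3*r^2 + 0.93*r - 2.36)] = (-163.0818*r^2 + 35.27118*r + 4.41*(8.6*r - 0.93)*(17.2*r - 1.86) - 89.50536)/(4.3*r^2 - 0.93*r + 2.36)^3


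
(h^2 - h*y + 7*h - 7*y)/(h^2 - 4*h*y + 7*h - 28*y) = (-h + y)/(-h + 4*y)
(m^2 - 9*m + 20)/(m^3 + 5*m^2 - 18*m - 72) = (m - 5)/(m^2 + 9*m + 18)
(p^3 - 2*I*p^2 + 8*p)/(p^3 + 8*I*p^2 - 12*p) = (p - 4*I)/(p + 6*I)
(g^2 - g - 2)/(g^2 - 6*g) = (g^2 - g - 2)/(g*(g - 6))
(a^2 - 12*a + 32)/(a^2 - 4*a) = (a - 8)/a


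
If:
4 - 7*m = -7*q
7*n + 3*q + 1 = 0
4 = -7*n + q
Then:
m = 37/28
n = -13/28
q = 3/4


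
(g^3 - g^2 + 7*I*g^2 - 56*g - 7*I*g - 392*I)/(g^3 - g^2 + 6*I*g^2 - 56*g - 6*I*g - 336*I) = (g + 7*I)/(g + 6*I)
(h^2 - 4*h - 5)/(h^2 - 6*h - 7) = (h - 5)/(h - 7)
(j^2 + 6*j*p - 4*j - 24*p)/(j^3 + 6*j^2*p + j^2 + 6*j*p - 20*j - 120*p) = 1/(j + 5)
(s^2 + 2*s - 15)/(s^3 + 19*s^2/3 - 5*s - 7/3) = 3*(s^2 + 2*s - 15)/(3*s^3 + 19*s^2 - 15*s - 7)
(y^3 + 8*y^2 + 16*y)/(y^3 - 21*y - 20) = y*(y + 4)/(y^2 - 4*y - 5)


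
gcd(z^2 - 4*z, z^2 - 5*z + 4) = z - 4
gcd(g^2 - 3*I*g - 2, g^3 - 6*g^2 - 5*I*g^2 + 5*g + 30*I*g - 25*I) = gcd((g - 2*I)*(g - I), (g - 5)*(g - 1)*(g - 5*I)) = 1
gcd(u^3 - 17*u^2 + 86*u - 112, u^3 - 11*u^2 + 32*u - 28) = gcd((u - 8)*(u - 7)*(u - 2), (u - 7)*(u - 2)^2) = u^2 - 9*u + 14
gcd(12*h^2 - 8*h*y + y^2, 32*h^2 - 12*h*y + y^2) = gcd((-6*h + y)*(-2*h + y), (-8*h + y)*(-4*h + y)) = 1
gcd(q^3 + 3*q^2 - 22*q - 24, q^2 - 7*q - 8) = q + 1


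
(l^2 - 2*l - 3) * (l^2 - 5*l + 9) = l^4 - 7*l^3 + 16*l^2 - 3*l - 27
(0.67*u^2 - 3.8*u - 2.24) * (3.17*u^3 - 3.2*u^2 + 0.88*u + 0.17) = 2.1239*u^5 - 14.19*u^4 + 5.6488*u^3 + 3.9379*u^2 - 2.6172*u - 0.3808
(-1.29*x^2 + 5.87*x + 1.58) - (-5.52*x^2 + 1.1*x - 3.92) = 4.23*x^2 + 4.77*x + 5.5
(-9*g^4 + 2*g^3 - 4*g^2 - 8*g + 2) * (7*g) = -63*g^5 + 14*g^4 - 28*g^3 - 56*g^2 + 14*g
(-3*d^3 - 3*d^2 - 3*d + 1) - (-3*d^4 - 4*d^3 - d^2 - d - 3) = 3*d^4 + d^3 - 2*d^2 - 2*d + 4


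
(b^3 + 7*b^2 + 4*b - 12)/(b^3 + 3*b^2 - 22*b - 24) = (b^2 + b - 2)/(b^2 - 3*b - 4)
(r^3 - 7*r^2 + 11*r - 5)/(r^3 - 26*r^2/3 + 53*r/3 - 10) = 3*(r^2 - 6*r + 5)/(3*r^2 - 23*r + 30)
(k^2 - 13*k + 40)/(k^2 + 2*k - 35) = (k - 8)/(k + 7)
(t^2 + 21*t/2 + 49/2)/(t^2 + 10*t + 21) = (t + 7/2)/(t + 3)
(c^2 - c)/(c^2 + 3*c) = (c - 1)/(c + 3)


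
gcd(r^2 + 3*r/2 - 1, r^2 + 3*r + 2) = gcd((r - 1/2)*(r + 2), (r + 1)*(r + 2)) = r + 2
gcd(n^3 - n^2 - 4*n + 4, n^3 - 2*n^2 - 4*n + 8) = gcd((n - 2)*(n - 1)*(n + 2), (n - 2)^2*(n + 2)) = n^2 - 4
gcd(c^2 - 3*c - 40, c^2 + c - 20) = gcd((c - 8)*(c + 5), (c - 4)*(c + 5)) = c + 5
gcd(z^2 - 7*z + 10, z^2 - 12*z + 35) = z - 5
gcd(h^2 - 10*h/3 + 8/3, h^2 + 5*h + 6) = 1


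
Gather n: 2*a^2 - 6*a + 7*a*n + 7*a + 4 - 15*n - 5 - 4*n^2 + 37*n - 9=2*a^2 + a - 4*n^2 + n*(7*a + 22) - 10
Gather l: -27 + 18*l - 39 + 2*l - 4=20*l - 70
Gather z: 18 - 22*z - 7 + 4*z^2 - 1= 4*z^2 - 22*z + 10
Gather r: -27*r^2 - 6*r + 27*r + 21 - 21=-27*r^2 + 21*r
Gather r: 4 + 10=14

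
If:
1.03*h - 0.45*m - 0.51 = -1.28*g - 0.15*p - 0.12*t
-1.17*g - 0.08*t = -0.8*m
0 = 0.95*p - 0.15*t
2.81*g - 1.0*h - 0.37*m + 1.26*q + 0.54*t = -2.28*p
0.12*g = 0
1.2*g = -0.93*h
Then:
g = 0.00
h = 0.00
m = 0.52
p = 0.82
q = -3.54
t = 5.17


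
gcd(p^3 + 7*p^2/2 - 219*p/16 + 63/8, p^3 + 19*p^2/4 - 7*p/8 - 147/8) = p - 7/4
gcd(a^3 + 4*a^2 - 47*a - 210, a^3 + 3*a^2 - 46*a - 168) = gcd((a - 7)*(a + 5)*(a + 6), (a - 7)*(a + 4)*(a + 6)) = a^2 - a - 42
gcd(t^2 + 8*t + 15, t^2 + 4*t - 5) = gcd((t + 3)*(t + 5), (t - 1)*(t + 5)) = t + 5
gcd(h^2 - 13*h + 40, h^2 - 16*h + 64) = h - 8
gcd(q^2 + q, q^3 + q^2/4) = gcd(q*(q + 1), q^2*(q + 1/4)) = q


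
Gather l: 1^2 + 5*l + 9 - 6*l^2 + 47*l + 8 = -6*l^2 + 52*l + 18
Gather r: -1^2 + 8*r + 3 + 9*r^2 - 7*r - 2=9*r^2 + r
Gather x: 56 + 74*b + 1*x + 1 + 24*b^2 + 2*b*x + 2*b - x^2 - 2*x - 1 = 24*b^2 + 76*b - x^2 + x*(2*b - 1) + 56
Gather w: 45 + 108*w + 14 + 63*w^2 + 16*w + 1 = 63*w^2 + 124*w + 60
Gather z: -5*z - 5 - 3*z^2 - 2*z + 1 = -3*z^2 - 7*z - 4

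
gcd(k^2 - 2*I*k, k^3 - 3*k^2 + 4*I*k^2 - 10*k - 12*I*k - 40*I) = 1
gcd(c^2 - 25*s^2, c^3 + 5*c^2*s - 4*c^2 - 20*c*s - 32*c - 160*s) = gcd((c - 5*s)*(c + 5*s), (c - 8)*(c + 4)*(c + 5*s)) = c + 5*s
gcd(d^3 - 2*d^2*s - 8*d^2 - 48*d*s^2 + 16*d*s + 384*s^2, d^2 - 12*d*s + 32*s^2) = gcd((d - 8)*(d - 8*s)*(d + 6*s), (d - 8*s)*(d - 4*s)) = -d + 8*s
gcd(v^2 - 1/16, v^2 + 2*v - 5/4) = 1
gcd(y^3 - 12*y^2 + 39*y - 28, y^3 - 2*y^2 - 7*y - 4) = y - 4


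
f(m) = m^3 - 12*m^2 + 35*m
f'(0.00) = 35.00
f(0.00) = 0.00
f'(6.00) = -1.00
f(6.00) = -6.00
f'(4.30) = -12.73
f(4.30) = 8.13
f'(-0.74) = 54.40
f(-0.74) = -32.88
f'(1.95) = -0.39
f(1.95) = 30.03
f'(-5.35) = 249.27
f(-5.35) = -683.85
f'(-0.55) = 49.11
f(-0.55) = -23.05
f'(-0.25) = 41.19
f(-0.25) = -9.52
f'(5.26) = -8.24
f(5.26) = -2.38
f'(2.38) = -5.13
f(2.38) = 28.81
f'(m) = 3*m^2 - 24*m + 35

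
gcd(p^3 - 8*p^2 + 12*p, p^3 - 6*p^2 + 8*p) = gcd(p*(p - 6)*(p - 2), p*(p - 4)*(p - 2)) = p^2 - 2*p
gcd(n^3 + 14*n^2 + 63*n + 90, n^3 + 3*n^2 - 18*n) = n + 6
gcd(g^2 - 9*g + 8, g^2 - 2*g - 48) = g - 8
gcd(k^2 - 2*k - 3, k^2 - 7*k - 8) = k + 1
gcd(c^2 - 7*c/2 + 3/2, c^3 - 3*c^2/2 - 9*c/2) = c - 3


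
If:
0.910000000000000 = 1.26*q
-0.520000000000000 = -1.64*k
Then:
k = 0.32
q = 0.72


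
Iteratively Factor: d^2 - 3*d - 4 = (d + 1)*(d - 4)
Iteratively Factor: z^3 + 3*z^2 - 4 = (z - 1)*(z^2 + 4*z + 4) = (z - 1)*(z + 2)*(z + 2)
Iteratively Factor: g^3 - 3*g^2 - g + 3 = (g - 1)*(g^2 - 2*g - 3) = (g - 1)*(g + 1)*(g - 3)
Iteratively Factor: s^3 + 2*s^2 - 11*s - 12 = (s + 4)*(s^2 - 2*s - 3) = (s - 3)*(s + 4)*(s + 1)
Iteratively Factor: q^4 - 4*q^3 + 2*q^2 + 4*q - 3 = (q + 1)*(q^3 - 5*q^2 + 7*q - 3) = (q - 1)*(q + 1)*(q^2 - 4*q + 3) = (q - 1)^2*(q + 1)*(q - 3)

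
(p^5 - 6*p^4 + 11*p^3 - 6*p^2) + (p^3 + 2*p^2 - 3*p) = p^5 - 6*p^4 + 12*p^3 - 4*p^2 - 3*p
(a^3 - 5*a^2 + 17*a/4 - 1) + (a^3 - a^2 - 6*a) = 2*a^3 - 6*a^2 - 7*a/4 - 1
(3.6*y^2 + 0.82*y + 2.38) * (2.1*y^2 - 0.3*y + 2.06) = 7.56*y^4 + 0.642*y^3 + 12.168*y^2 + 0.9752*y + 4.9028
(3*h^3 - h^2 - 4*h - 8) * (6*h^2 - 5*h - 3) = 18*h^5 - 21*h^4 - 28*h^3 - 25*h^2 + 52*h + 24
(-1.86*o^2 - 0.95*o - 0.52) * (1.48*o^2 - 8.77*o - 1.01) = -2.7528*o^4 + 14.9062*o^3 + 9.4405*o^2 + 5.5199*o + 0.5252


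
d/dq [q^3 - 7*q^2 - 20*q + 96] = 3*q^2 - 14*q - 20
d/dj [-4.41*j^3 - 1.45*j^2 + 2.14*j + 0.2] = -13.23*j^2 - 2.9*j + 2.14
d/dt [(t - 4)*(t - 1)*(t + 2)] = 3*t^2 - 6*t - 6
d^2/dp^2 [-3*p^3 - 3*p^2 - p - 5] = -18*p - 6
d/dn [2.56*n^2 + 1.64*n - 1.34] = 5.12*n + 1.64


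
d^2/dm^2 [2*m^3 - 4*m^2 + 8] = 12*m - 8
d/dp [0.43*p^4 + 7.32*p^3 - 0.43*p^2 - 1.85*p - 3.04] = 1.72*p^3 + 21.96*p^2 - 0.86*p - 1.85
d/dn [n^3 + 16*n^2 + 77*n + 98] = 3*n^2 + 32*n + 77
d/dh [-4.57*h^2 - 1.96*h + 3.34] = -9.14*h - 1.96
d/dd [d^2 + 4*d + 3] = 2*d + 4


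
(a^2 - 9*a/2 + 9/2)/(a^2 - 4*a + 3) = (a - 3/2)/(a - 1)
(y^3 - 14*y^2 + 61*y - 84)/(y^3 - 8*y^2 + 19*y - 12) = (y - 7)/(y - 1)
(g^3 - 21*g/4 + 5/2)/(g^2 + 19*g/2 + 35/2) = (g^2 - 5*g/2 + 1)/(g + 7)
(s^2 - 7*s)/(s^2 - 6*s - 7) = s/(s + 1)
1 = 1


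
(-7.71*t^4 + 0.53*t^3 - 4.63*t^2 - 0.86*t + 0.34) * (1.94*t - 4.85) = -14.9574*t^5 + 38.4217*t^4 - 11.5527*t^3 + 20.7871*t^2 + 4.8306*t - 1.649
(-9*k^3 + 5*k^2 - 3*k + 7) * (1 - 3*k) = 27*k^4 - 24*k^3 + 14*k^2 - 24*k + 7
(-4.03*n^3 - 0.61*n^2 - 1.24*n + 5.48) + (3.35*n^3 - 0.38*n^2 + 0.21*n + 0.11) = -0.68*n^3 - 0.99*n^2 - 1.03*n + 5.59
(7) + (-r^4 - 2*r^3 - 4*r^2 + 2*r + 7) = -r^4 - 2*r^3 - 4*r^2 + 2*r + 14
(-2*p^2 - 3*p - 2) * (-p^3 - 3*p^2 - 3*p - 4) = 2*p^5 + 9*p^4 + 17*p^3 + 23*p^2 + 18*p + 8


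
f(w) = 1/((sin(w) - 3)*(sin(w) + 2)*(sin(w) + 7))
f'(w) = -cos(w)/((sin(w) - 3)*(sin(w) + 2)*(sin(w) + 7)^2) - cos(w)/((sin(w) - 3)*(sin(w) + 2)^2*(sin(w) + 7)) - cos(w)/((sin(w) - 3)^2*(sin(w) + 2)*(sin(w) + 7)) = (-3*sin(w)^2 - 12*sin(w) + 13)*cos(w)/((sin(w) - 3)^2*(sin(w) + 2)^2*(sin(w) + 7)^2)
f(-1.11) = -0.04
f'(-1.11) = 0.01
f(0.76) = -0.02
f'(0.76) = 0.00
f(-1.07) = -0.04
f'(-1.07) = 0.01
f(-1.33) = -0.04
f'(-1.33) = 0.01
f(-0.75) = -0.03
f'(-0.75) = 0.02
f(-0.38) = -0.03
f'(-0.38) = 0.01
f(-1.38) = -0.04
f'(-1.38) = 0.01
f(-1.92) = -0.04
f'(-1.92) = -0.01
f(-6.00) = -0.02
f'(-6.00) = 0.00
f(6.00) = -0.03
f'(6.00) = 0.01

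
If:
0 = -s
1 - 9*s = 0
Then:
No Solution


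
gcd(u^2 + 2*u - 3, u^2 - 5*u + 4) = u - 1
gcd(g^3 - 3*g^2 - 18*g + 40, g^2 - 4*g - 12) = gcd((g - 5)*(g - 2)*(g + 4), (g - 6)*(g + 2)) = 1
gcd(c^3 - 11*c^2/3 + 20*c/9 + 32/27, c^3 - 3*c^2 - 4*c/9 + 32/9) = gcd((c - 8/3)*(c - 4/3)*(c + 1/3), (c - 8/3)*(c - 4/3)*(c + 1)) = c^2 - 4*c + 32/9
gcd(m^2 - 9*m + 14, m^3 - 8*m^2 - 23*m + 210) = m - 7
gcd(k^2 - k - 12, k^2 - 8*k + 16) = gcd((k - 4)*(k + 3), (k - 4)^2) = k - 4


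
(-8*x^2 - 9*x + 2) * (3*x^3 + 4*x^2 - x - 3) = -24*x^5 - 59*x^4 - 22*x^3 + 41*x^2 + 25*x - 6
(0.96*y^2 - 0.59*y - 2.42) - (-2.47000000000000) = 0.96*y^2 - 0.59*y + 0.0500000000000003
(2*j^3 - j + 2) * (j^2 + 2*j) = 2*j^5 + 4*j^4 - j^3 + 4*j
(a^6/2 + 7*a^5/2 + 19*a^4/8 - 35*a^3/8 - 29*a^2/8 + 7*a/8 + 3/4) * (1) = a^6/2 + 7*a^5/2 + 19*a^4/8 - 35*a^3/8 - 29*a^2/8 + 7*a/8 + 3/4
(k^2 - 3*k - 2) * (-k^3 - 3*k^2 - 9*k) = -k^5 + 2*k^3 + 33*k^2 + 18*k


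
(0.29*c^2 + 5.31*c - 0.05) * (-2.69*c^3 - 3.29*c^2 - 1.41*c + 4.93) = -0.7801*c^5 - 15.238*c^4 - 17.7443*c^3 - 5.8929*c^2 + 26.2488*c - 0.2465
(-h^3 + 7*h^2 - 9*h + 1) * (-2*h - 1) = 2*h^4 - 13*h^3 + 11*h^2 + 7*h - 1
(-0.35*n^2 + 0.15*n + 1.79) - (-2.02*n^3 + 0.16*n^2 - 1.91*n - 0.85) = 2.02*n^3 - 0.51*n^2 + 2.06*n + 2.64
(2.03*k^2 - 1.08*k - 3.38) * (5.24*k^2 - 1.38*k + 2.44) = 10.6372*k^4 - 8.4606*k^3 - 11.2676*k^2 + 2.0292*k - 8.2472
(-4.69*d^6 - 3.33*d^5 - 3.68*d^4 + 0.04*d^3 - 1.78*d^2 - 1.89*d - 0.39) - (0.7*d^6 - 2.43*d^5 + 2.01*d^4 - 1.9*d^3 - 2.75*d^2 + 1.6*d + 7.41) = -5.39*d^6 - 0.9*d^5 - 5.69*d^4 + 1.94*d^3 + 0.97*d^2 - 3.49*d - 7.8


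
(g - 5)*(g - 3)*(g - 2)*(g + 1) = g^4 - 9*g^3 + 21*g^2 + g - 30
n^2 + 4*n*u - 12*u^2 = (n - 2*u)*(n + 6*u)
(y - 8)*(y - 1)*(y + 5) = y^3 - 4*y^2 - 37*y + 40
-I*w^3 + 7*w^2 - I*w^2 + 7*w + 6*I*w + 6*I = (w + 1)*(w + 6*I)*(-I*w + 1)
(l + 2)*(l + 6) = l^2 + 8*l + 12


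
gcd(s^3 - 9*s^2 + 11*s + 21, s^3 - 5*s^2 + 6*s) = s - 3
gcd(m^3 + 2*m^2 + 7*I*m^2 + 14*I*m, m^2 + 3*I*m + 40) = 1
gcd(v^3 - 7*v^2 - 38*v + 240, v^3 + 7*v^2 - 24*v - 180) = v^2 + v - 30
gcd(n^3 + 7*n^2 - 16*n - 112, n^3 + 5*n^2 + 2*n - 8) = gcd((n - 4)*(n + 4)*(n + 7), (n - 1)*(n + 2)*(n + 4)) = n + 4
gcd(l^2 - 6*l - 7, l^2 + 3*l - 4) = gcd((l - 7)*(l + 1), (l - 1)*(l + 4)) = 1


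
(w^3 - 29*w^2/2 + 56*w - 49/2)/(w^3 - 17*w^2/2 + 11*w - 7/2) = (w - 7)/(w - 1)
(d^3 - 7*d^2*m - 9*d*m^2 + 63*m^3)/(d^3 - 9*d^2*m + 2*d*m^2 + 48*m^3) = (d^2 - 4*d*m - 21*m^2)/(d^2 - 6*d*m - 16*m^2)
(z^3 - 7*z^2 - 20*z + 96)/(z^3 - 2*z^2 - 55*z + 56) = (z^2 + z - 12)/(z^2 + 6*z - 7)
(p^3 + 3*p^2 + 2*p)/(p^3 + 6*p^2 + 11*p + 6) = p/(p + 3)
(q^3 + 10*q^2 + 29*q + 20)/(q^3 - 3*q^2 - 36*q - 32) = (q + 5)/(q - 8)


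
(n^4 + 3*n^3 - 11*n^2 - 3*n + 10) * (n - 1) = n^5 + 2*n^4 - 14*n^3 + 8*n^2 + 13*n - 10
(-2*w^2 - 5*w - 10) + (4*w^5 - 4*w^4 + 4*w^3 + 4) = 4*w^5 - 4*w^4 + 4*w^3 - 2*w^2 - 5*w - 6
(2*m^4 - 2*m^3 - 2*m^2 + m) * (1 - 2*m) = -4*m^5 + 6*m^4 + 2*m^3 - 4*m^2 + m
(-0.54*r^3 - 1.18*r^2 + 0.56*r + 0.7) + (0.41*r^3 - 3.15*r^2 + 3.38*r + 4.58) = -0.13*r^3 - 4.33*r^2 + 3.94*r + 5.28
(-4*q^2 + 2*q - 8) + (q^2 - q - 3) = -3*q^2 + q - 11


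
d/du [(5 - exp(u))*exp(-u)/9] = -5*exp(-u)/9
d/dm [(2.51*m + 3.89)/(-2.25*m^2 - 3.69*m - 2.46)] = (5.6475*m^2 + 17.505*m + 8.1795)/(5.0625*m^4 + 16.605*m^3 + 24.6861*m^2 + 18.1548*m + 6.0516)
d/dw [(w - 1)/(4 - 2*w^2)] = (-w^2/2 + w*(w - 1) + 1)/(w^2 - 2)^2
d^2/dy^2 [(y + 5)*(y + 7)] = 2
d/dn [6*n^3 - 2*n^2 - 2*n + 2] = 18*n^2 - 4*n - 2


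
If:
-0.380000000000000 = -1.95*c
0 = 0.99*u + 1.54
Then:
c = 0.19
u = -1.56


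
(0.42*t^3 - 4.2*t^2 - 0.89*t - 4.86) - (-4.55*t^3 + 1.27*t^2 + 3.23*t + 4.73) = 4.97*t^3 - 5.47*t^2 - 4.12*t - 9.59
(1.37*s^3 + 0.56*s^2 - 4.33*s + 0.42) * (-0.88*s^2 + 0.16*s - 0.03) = -1.2056*s^5 - 0.2736*s^4 + 3.8589*s^3 - 1.0792*s^2 + 0.1971*s - 0.0126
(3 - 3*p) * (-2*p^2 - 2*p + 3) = 6*p^3 - 15*p + 9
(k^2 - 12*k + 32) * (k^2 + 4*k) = k^4 - 8*k^3 - 16*k^2 + 128*k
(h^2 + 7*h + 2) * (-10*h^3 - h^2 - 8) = -10*h^5 - 71*h^4 - 27*h^3 - 10*h^2 - 56*h - 16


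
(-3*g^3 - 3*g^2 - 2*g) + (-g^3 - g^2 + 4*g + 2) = -4*g^3 - 4*g^2 + 2*g + 2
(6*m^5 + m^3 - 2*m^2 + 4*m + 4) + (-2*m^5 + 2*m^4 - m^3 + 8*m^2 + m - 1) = 4*m^5 + 2*m^4 + 6*m^2 + 5*m + 3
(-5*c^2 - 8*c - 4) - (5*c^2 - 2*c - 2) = -10*c^2 - 6*c - 2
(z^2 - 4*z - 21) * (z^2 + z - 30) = z^4 - 3*z^3 - 55*z^2 + 99*z + 630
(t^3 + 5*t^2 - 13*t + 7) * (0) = 0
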